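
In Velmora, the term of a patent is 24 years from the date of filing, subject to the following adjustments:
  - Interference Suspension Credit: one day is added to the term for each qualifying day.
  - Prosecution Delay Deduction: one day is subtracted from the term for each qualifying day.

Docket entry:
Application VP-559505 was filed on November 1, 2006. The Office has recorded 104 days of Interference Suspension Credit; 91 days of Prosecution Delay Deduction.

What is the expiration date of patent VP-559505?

Base term: filing date + 24 years → 1 November 2030.
Interference Suspension Credit: +104 days → 13 February 2031.
Prosecution Delay Deduction: −91 days → 14 November 2030.

November 14, 2030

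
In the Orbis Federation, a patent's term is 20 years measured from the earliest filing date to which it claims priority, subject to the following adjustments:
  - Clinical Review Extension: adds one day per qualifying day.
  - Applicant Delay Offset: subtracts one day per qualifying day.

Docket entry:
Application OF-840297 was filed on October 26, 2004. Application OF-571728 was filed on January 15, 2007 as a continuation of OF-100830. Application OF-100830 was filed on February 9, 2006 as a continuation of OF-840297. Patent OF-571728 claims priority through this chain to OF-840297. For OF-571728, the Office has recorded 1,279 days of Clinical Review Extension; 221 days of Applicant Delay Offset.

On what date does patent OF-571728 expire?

September 19, 2027

Earliest priority filing: 26 October 2004.
Base term: 26 October 2004 + 20 years → 26 October 2024.
Clinical Review Extension: +1279 days → 27 April 2028.
Applicant Delay Offset: −221 days → 19 September 2027.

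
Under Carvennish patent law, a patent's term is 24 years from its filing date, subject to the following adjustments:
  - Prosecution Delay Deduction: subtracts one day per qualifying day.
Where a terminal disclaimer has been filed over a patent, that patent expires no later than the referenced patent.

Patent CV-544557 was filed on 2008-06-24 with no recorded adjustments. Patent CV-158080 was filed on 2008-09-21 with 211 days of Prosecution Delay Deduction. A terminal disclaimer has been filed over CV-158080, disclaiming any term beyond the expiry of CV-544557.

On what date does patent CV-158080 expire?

February 23, 2032

Natural term of CV-158080:
  Base: filing + 24 years → 21 September 2032.
  Prosecution Delay Deduction: −211 days → 23 February 2032.
Expiry of referenced patent CV-544557:
  Base: filing + 24 years → 24 June 2032.
Terminal disclaimer: CV-158080 expires on the earlier of 23 February 2032 and 24 June 2032.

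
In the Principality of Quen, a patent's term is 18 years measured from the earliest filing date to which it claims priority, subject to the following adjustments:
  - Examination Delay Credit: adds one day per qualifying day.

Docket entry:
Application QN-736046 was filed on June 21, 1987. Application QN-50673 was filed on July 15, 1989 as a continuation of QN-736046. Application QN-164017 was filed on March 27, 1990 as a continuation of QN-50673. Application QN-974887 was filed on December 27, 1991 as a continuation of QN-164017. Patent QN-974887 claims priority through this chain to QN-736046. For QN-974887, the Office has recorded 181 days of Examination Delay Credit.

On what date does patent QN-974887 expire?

2005-12-19

Earliest priority filing: 21 June 1987.
Base term: 21 June 1987 + 18 years → 21 June 2005.
Examination Delay Credit: +181 days → 19 December 2005.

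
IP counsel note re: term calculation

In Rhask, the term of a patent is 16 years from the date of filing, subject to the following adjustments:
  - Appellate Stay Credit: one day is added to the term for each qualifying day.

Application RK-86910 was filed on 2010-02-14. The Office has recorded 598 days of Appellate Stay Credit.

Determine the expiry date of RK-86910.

Base term: filing date + 16 years → 14 February 2026.
Appellate Stay Credit: +598 days → 5 October 2027.

October 5, 2027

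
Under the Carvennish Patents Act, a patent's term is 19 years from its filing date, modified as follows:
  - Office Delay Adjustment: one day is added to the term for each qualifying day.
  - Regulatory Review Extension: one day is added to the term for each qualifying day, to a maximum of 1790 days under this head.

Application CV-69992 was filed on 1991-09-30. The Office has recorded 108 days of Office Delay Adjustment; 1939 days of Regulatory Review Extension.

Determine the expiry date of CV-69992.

Base term: filing date + 19 years → 30 September 2010.
Office Delay Adjustment: +108 days → 16 January 2011.
Regulatory Review Extension: 1939 days claimed exceeds the 1790-day cap, so +1790 days → 11 December 2015.

2015-12-11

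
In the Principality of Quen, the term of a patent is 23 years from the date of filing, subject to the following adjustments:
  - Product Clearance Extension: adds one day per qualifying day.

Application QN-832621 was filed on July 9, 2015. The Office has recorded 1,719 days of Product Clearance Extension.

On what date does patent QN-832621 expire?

2043-03-24

Base term: filing date + 23 years → 9 July 2038.
Product Clearance Extension: +1719 days → 24 March 2043.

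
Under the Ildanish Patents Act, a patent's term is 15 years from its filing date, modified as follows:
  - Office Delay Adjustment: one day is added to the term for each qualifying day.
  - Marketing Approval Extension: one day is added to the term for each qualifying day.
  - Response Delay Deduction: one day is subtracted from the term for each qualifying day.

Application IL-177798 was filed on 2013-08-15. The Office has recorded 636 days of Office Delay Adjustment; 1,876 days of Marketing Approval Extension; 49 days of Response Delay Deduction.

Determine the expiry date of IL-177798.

Base term: filing date + 15 years → 15 August 2028.
Office Delay Adjustment: +636 days → 13 May 2030.
Marketing Approval Extension: +1876 days → 2 July 2035.
Response Delay Deduction: −49 days → 14 May 2035.

2035-05-14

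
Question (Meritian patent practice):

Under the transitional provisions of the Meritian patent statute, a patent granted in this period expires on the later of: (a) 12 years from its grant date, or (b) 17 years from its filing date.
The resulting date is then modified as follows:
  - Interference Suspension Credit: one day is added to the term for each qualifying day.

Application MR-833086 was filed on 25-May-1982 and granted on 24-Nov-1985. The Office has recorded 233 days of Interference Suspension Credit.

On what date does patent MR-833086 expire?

January 13, 2000

(a) grant + 12 years → 24 November 1997.
(b) filing + 17 years → 25 May 1999.
Later of the two: 25 May 1999.
Interference Suspension Credit: +233 days → 13 January 2000.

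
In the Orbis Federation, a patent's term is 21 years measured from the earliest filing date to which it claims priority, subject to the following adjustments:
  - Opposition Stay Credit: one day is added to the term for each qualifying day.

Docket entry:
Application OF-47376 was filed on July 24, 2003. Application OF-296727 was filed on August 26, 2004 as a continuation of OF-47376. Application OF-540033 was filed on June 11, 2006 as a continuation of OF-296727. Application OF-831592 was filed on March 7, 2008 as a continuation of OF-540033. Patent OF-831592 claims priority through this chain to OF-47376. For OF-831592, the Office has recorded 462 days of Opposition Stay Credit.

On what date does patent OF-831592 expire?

2025-10-29

Earliest priority filing: 24 July 2003.
Base term: 24 July 2003 + 21 years → 24 July 2024.
Opposition Stay Credit: +462 days → 29 October 2025.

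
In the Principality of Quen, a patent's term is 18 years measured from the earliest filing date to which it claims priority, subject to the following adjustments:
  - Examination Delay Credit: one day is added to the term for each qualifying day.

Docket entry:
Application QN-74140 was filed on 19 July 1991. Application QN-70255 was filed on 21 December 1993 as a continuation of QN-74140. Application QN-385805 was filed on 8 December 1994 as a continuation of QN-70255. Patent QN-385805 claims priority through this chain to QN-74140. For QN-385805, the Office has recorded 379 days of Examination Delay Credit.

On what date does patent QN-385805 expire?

August 2, 2010

Earliest priority filing: 19 July 1991.
Base term: 19 July 1991 + 18 years → 19 July 2009.
Examination Delay Credit: +379 days → 2 August 2010.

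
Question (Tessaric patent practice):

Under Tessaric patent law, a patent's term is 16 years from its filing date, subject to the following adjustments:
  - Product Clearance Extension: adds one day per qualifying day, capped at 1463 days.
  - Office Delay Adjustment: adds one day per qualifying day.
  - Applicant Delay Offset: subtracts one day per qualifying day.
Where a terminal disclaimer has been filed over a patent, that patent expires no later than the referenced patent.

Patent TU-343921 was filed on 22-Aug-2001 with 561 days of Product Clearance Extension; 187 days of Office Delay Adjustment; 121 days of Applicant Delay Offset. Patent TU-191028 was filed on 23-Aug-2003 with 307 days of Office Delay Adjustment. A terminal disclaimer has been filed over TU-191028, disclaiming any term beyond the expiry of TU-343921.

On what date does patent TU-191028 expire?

May 11, 2019

Natural term of TU-191028:
  Base: filing + 16 years → 23 August 2019.
  Office Delay Adjustment: +307 days → 25 June 2020.
Expiry of referenced patent TU-343921:
  Base: filing + 16 years → 22 August 2017.
  Product Clearance Extension: 561 days (within the 1463-day cap) → +561 days → 6 March 2019.
  Office Delay Adjustment: +187 days → 9 September 2019.
  Applicant Delay Offset: −121 days → 11 May 2019.
Terminal disclaimer: TU-191028 expires on the earlier of 25 June 2020 and 11 May 2019.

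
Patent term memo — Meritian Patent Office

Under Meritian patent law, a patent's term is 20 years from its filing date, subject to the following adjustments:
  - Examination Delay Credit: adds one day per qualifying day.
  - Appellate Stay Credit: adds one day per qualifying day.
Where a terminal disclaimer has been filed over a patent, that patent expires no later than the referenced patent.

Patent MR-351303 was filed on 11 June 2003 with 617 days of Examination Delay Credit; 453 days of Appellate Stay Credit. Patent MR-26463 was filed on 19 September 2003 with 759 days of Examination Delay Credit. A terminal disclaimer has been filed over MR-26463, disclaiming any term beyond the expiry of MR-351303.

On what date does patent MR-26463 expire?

Natural term of MR-26463:
  Base: filing + 20 years → 19 September 2023.
  Examination Delay Credit: +759 days → 17 October 2025.
Expiry of referenced patent MR-351303:
  Base: filing + 20 years → 11 June 2023.
  Examination Delay Credit: +617 days → 17 February 2025.
  Appellate Stay Credit: +453 days → 16 May 2026.
Terminal disclaimer: MR-26463 expires on the earlier of 17 October 2025 and 16 May 2026.

October 17, 2025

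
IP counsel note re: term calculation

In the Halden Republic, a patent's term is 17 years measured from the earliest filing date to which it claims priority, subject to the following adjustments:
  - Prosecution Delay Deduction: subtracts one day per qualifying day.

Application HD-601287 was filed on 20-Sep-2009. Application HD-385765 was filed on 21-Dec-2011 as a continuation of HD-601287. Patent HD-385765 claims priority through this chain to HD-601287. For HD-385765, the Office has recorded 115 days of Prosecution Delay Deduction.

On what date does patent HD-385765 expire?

2026-05-28

Earliest priority filing: 20 September 2009.
Base term: 20 September 2009 + 17 years → 20 September 2026.
Prosecution Delay Deduction: −115 days → 28 May 2026.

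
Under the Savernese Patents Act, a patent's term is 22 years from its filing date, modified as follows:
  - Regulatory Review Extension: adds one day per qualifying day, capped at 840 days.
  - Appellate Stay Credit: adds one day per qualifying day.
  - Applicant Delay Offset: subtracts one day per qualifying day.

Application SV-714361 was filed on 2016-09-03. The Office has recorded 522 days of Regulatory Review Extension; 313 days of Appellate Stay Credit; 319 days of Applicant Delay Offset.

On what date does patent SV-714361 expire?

2040-02-01

Base term: filing date + 22 years → 3 September 2038.
Regulatory Review Extension: 522 days (within the 840-day cap) → +522 days → 7 February 2040.
Appellate Stay Credit: +313 days → 16 December 2040.
Applicant Delay Offset: −319 days → 1 February 2040.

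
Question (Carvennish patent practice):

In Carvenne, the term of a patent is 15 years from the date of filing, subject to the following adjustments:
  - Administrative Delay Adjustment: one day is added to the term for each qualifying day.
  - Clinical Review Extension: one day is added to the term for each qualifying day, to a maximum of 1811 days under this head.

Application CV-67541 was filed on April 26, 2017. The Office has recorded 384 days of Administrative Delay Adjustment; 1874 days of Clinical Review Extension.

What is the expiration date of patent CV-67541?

April 30, 2038

Base term: filing date + 15 years → 26 April 2032.
Administrative Delay Adjustment: +384 days → 15 May 2033.
Clinical Review Extension: 1874 days claimed exceeds the 1811-day cap, so +1811 days → 30 April 2038.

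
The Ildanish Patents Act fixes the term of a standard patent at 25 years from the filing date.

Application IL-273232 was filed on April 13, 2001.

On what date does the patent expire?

2026-04-13

Filing date + 25 years → 13 April 2026.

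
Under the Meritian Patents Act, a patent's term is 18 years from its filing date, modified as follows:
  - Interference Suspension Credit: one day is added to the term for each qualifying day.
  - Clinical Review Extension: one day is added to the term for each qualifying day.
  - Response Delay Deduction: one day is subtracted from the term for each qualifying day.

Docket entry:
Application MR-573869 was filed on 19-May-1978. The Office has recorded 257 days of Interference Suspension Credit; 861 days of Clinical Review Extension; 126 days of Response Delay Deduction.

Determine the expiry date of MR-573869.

February 5, 1999

Base term: filing date + 18 years → 19 May 1996.
Interference Suspension Credit: +257 days → 31 January 1997.
Clinical Review Extension: +861 days → 11 June 1999.
Response Delay Deduction: −126 days → 5 February 1999.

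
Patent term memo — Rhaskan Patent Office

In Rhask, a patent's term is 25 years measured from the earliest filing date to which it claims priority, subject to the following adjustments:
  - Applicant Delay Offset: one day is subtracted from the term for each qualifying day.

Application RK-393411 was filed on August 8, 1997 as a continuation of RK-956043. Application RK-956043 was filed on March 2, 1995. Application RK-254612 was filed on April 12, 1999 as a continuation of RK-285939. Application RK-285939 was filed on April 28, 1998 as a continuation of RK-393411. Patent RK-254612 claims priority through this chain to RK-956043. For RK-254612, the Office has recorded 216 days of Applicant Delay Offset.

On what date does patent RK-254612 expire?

2019-07-30

Earliest priority filing: 2 March 1995.
Base term: 2 March 1995 + 25 years → 2 March 2020.
Applicant Delay Offset: −216 days → 30 July 2019.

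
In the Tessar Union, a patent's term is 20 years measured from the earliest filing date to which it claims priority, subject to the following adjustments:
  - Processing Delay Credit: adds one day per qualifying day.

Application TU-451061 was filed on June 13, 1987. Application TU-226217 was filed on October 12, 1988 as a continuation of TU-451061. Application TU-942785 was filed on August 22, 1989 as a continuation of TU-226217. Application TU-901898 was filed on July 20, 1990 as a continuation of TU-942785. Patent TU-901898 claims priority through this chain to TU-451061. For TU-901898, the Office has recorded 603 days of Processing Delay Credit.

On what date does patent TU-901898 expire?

February 5, 2009

Earliest priority filing: 13 June 1987.
Base term: 13 June 1987 + 20 years → 13 June 2007.
Processing Delay Credit: +603 days → 5 February 2009.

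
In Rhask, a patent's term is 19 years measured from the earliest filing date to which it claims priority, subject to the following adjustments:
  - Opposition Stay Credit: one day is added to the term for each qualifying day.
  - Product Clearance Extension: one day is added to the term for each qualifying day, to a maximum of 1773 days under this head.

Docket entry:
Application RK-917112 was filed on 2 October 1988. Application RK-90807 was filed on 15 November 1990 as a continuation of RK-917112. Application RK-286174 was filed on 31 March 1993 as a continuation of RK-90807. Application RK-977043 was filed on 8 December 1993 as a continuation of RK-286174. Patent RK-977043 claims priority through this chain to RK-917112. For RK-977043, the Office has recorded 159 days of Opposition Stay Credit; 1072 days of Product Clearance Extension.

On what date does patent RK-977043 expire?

Earliest priority filing: 2 October 1988.
Base term: 2 October 1988 + 19 years → 2 October 2007.
Opposition Stay Credit: +159 days → 9 March 2008.
Product Clearance Extension: 1072 days (within the 1773-day cap) → +1072 days → 14 February 2011.

February 14, 2011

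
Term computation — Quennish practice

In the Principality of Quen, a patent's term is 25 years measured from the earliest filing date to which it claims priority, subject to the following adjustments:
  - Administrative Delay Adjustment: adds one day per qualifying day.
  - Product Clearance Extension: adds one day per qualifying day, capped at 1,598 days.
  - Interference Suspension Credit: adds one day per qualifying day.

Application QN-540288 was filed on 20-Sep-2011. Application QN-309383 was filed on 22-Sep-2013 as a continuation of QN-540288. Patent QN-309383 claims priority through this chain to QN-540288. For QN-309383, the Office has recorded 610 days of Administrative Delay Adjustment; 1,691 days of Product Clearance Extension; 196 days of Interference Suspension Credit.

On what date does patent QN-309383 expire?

Earliest priority filing: 20 September 2011.
Base term: 20 September 2011 + 25 years → 20 September 2036.
Administrative Delay Adjustment: +610 days → 23 May 2038.
Product Clearance Extension: 1691 days claimed exceeds the 1598-day cap, so +1598 days → 7 October 2042.
Interference Suspension Credit: +196 days → 21 April 2043.

April 21, 2043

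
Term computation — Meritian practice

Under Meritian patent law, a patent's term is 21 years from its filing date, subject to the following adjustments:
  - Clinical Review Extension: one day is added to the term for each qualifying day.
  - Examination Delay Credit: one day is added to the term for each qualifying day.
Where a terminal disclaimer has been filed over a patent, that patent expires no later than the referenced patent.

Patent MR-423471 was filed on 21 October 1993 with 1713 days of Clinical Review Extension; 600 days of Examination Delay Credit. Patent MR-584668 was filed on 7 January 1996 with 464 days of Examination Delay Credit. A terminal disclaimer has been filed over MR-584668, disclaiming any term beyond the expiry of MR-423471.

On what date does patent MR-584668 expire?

Natural term of MR-584668:
  Base: filing + 21 years → 7 January 2017.
  Examination Delay Credit: +464 days → 16 April 2018.
Expiry of referenced patent MR-423471:
  Base: filing + 21 years → 21 October 2014.
  Clinical Review Extension: +1713 days → 30 June 2019.
  Examination Delay Credit: +600 days → 19 February 2021.
Terminal disclaimer: MR-584668 expires on the earlier of 16 April 2018 and 19 February 2021.

2018-04-16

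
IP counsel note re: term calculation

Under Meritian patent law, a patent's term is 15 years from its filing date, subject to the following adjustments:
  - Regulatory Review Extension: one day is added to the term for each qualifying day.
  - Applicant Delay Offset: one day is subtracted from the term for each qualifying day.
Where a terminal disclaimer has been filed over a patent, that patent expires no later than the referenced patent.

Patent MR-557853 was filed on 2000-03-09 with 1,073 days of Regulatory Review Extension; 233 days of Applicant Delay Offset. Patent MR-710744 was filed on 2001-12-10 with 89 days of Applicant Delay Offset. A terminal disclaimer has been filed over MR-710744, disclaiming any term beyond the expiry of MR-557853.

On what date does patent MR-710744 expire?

2016-09-12

Natural term of MR-710744:
  Base: filing + 15 years → 10 December 2016.
  Applicant Delay Offset: −89 days → 12 September 2016.
Expiry of referenced patent MR-557853:
  Base: filing + 15 years → 9 March 2015.
  Regulatory Review Extension: +1073 days → 14 February 2018.
  Applicant Delay Offset: −233 days → 26 June 2017.
Terminal disclaimer: MR-710744 expires on the earlier of 12 September 2016 and 26 June 2017.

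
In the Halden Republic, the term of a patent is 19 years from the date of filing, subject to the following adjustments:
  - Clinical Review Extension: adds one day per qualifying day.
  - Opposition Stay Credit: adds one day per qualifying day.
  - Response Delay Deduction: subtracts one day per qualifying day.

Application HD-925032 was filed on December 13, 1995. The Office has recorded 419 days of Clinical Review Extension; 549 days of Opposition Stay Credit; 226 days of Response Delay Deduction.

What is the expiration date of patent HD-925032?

December 24, 2016

Base term: filing date + 19 years → 13 December 2014.
Clinical Review Extension: +419 days → 5 February 2016.
Opposition Stay Credit: +549 days → 7 August 2017.
Response Delay Deduction: −226 days → 24 December 2016.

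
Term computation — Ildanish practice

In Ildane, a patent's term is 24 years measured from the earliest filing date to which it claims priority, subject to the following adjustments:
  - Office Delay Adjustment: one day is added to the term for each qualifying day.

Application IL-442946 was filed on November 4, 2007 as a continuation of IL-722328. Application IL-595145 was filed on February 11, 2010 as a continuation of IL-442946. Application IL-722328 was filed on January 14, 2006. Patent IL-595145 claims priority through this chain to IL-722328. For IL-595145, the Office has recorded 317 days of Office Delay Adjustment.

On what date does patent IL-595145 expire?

November 27, 2030

Earliest priority filing: 14 January 2006.
Base term: 14 January 2006 + 24 years → 14 January 2030.
Office Delay Adjustment: +317 days → 27 November 2030.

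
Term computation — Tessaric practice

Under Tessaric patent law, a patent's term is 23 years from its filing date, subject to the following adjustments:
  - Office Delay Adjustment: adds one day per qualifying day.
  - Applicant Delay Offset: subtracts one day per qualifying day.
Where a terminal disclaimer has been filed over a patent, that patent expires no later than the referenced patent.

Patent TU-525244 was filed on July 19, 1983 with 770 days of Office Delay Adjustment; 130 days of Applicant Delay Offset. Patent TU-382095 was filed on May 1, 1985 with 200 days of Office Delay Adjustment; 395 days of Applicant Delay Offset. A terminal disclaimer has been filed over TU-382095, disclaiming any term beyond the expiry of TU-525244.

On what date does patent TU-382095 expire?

Natural term of TU-382095:
  Base: filing + 23 years → 1 May 2008.
  Office Delay Adjustment: +200 days → 17 November 2008.
  Applicant Delay Offset: −395 days → 19 October 2007.
Expiry of referenced patent TU-525244:
  Base: filing + 23 years → 19 July 2006.
  Office Delay Adjustment: +770 days → 27 August 2008.
  Applicant Delay Offset: −130 days → 19 April 2008.
Terminal disclaimer: TU-382095 expires on the earlier of 19 October 2007 and 19 April 2008.

2007-10-19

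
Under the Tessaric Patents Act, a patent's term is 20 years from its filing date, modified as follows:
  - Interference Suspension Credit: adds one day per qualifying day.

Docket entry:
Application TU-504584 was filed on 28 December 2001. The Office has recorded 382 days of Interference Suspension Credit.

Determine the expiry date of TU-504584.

2023-01-14

Base term: filing date + 20 years → 28 December 2021.
Interference Suspension Credit: +382 days → 14 January 2023.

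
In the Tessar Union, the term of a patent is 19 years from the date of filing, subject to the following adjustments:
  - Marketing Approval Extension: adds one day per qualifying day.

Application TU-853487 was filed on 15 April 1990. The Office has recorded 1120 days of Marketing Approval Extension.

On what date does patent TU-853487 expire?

2012-05-09

Base term: filing date + 19 years → 15 April 2009.
Marketing Approval Extension: +1120 days → 9 May 2012.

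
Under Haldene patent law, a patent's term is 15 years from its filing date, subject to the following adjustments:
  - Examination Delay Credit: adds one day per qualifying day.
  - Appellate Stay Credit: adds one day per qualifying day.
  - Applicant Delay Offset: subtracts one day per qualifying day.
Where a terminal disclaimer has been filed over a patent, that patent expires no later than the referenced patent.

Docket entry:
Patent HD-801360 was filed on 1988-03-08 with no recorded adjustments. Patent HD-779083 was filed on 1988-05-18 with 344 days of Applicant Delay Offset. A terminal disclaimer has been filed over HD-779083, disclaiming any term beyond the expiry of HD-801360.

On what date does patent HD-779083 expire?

2002-06-08

Natural term of HD-779083:
  Base: filing + 15 years → 18 May 2003.
  Applicant Delay Offset: −344 days → 8 June 2002.
Expiry of referenced patent HD-801360:
  Base: filing + 15 years → 8 March 2003.
Terminal disclaimer: HD-779083 expires on the earlier of 8 June 2002 and 8 March 2003.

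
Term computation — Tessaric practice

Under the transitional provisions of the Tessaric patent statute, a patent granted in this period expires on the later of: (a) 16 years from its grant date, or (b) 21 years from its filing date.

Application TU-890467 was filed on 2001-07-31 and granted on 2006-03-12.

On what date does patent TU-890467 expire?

July 31, 2022

(a) grant + 16 years → 12 March 2022.
(b) filing + 21 years → 31 July 2022.
Later of the two: 31 July 2022.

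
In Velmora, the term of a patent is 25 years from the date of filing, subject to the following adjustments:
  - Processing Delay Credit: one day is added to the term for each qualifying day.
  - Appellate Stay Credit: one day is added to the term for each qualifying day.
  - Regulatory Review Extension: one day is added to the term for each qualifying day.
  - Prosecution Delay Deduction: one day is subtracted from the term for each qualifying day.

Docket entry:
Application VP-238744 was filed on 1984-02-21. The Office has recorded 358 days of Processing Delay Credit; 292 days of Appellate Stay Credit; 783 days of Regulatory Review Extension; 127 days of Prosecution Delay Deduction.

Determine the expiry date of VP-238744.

2012-09-19

Base term: filing date + 25 years → 21 February 2009.
Processing Delay Credit: +358 days → 14 February 2010.
Appellate Stay Credit: +292 days → 3 December 2010.
Regulatory Review Extension: +783 days → 24 January 2013.
Prosecution Delay Deduction: −127 days → 19 September 2012.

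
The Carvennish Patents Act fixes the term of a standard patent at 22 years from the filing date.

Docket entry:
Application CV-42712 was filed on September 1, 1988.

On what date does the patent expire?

Filing date + 22 years → 1 September 2010.

2010-09-01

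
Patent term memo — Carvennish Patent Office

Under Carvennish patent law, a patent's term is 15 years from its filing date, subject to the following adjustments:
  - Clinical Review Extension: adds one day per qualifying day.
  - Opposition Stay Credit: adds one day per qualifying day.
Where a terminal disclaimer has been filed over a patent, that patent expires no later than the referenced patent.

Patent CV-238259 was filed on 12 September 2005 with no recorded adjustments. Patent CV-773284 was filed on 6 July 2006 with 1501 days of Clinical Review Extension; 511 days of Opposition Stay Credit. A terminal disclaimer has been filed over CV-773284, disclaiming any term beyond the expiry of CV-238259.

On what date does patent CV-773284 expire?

September 12, 2020

Natural term of CV-773284:
  Base: filing + 15 years → 6 July 2021.
  Clinical Review Extension: +1501 days → 15 August 2025.
  Opposition Stay Credit: +511 days → 8 January 2027.
Expiry of referenced patent CV-238259:
  Base: filing + 15 years → 12 September 2020.
Terminal disclaimer: CV-773284 expires on the earlier of 8 January 2027 and 12 September 2020.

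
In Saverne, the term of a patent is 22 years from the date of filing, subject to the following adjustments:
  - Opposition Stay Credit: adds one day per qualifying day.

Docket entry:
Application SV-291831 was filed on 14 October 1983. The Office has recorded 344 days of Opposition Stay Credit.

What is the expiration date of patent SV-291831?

Base term: filing date + 22 years → 14 October 2005.
Opposition Stay Credit: +344 days → 23 September 2006.

2006-09-23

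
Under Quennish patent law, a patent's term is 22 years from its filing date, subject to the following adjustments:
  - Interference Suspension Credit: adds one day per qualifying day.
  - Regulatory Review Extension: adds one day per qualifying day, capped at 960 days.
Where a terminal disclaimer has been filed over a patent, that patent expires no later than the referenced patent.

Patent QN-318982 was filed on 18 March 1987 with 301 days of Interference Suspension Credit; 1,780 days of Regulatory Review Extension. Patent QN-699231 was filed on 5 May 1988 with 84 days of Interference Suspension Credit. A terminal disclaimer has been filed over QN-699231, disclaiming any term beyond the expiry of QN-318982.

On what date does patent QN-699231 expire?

Natural term of QN-699231:
  Base: filing + 22 years → 5 May 2010.
  Interference Suspension Credit: +84 days → 28 July 2010.
Expiry of referenced patent QN-318982:
  Base: filing + 22 years → 18 March 2009.
  Interference Suspension Credit: +301 days → 13 January 2010.
  Regulatory Review Extension: 1780 days claimed exceeds the 960-day cap, so +960 days → 30 August 2012.
Terminal disclaimer: QN-699231 expires on the earlier of 28 July 2010 and 30 August 2012.

July 28, 2010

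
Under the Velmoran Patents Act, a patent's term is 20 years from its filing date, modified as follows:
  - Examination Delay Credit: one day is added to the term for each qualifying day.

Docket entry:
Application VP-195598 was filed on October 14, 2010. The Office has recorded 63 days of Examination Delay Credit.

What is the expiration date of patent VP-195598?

Base term: filing date + 20 years → 14 October 2030.
Examination Delay Credit: +63 days → 16 December 2030.

2030-12-16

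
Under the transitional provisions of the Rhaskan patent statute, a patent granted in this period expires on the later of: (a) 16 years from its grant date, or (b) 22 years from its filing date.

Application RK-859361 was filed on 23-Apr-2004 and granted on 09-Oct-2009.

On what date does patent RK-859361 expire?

2026-04-23

(a) grant + 16 years → 9 October 2025.
(b) filing + 22 years → 23 April 2026.
Later of the two: 23 April 2026.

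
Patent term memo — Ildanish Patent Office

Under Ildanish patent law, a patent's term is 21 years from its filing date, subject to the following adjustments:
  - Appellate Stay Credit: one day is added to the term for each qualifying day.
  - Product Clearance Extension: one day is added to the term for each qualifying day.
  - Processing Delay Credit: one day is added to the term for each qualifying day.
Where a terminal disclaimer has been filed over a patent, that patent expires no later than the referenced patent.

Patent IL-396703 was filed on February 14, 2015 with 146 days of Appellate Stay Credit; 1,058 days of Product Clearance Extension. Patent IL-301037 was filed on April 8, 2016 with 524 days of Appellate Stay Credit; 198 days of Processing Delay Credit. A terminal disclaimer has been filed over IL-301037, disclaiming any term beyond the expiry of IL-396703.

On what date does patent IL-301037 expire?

2039-03-31

Natural term of IL-301037:
  Base: filing + 21 years → 8 April 2037.
  Appellate Stay Credit: +524 days → 14 September 2038.
  Processing Delay Credit: +198 days → 31 March 2039.
Expiry of referenced patent IL-396703:
  Base: filing + 21 years → 14 February 2036.
  Appellate Stay Credit: +146 days → 9 July 2036.
  Product Clearance Extension: +1058 days → 2 June 2039.
Terminal disclaimer: IL-301037 expires on the earlier of 31 March 2039 and 2 June 2039.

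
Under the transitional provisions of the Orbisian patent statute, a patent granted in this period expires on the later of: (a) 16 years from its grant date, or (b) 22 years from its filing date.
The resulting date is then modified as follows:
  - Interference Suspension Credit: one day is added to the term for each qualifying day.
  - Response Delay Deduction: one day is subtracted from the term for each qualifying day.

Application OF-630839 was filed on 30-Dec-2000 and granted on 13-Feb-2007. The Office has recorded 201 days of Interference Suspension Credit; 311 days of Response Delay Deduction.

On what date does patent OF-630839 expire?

(a) grant + 16 years → 13 February 2023.
(b) filing + 22 years → 30 December 2022.
Later of the two: 13 February 2023.
Interference Suspension Credit: +201 days → 2 September 2023.
Response Delay Deduction: −311 days → 26 October 2022.

2022-10-26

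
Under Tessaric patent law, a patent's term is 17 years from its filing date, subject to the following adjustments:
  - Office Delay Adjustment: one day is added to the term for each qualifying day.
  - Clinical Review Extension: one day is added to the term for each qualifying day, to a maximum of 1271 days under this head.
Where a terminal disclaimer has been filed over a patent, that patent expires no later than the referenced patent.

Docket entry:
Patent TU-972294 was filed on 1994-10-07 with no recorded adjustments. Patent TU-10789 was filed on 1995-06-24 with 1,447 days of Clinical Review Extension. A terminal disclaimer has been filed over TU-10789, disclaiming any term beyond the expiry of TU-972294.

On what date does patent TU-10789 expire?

Natural term of TU-10789:
  Base: filing + 17 years → 24 June 2012.
  Clinical Review Extension: 1447 days claimed exceeds the 1271-day cap, so +1271 days → 17 December 2015.
Expiry of referenced patent TU-972294:
  Base: filing + 17 years → 7 October 2011.
Terminal disclaimer: TU-10789 expires on the earlier of 17 December 2015 and 7 October 2011.

2011-10-07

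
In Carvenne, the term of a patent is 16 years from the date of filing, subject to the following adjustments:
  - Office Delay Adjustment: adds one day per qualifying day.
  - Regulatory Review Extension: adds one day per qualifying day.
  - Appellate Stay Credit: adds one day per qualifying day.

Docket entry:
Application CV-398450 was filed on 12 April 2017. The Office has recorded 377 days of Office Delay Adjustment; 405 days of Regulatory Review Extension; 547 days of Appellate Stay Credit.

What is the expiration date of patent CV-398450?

2036-12-01

Base term: filing date + 16 years → 12 April 2033.
Office Delay Adjustment: +377 days → 24 April 2034.
Regulatory Review Extension: +405 days → 3 June 2035.
Appellate Stay Credit: +547 days → 1 December 2036.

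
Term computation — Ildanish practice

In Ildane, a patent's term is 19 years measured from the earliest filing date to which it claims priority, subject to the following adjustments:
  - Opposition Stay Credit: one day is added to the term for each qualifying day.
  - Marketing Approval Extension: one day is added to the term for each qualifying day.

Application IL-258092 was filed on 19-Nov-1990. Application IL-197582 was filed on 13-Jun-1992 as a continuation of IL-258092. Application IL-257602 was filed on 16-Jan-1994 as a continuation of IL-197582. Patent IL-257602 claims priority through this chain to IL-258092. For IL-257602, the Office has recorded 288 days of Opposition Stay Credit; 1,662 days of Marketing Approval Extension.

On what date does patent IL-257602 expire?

2015-03-23

Earliest priority filing: 19 November 1990.
Base term: 19 November 1990 + 19 years → 19 November 2009.
Opposition Stay Credit: +288 days → 3 September 2010.
Marketing Approval Extension: +1662 days → 23 March 2015.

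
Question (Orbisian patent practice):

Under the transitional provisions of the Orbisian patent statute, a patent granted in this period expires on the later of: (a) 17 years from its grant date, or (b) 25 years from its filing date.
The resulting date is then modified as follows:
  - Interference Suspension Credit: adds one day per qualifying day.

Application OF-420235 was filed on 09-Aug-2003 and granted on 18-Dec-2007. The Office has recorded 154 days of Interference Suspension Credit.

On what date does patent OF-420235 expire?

(a) grant + 17 years → 18 December 2024.
(b) filing + 25 years → 9 August 2028.
Later of the two: 9 August 2028.
Interference Suspension Credit: +154 days → 10 January 2029.

2029-01-10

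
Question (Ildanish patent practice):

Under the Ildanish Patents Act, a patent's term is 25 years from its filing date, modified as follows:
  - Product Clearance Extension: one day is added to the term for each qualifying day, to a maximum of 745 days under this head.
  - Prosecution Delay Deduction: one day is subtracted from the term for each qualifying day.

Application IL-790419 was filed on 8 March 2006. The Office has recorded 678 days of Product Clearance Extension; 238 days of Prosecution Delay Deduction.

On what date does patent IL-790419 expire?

May 21, 2032

Base term: filing date + 25 years → 8 March 2031.
Product Clearance Extension: 678 days (within the 745-day cap) → +678 days → 14 January 2033.
Prosecution Delay Deduction: −238 days → 21 May 2032.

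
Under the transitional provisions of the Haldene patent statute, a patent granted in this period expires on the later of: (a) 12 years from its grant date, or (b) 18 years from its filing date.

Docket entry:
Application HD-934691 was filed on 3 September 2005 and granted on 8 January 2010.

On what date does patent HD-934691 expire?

2023-09-03

(a) grant + 12 years → 8 January 2022.
(b) filing + 18 years → 3 September 2023.
Later of the two: 3 September 2023.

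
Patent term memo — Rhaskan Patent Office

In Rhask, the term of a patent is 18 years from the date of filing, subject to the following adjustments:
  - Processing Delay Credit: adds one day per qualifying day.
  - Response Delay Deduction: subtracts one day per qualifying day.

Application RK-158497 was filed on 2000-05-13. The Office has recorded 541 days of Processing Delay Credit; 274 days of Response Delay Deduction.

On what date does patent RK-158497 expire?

2019-02-04

Base term: filing date + 18 years → 13 May 2018.
Processing Delay Credit: +541 days → 5 November 2019.
Response Delay Deduction: −274 days → 4 February 2019.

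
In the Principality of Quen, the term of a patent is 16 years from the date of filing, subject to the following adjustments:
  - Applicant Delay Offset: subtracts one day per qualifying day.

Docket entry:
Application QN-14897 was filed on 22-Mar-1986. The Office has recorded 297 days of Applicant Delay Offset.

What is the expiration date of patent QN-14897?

Base term: filing date + 16 years → 22 March 2002.
Applicant Delay Offset: −297 days → 29 May 2001.

May 29, 2001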